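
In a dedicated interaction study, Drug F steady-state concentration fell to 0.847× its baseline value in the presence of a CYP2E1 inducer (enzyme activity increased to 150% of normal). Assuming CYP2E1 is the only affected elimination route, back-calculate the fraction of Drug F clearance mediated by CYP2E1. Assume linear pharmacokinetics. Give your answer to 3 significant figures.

0.361

CL'/CL = 1 / 0.847 = 1.181
1.5·fm + (1 − fm) = 1.181
fm = (1.181 − 1) / (1.5 − 1) = 0.361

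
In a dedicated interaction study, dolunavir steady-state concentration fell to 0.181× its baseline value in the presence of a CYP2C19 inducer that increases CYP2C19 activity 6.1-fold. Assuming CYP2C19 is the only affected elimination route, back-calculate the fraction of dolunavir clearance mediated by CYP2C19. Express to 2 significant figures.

0.89

Call the CYP2C19 fraction fm. After the interaction, CL_new/CL_old = fm × 6.1 + (1 − fm).
Steady-state concentration ratio = 1 / (new CL fraction), so new CL fraction = 1 / 0.181 = 5.525.
fm × 6.1 + 1 − fm = 5.525  ⇒  fm × (6.1 − 1) = 4.525  ⇒  fm = 0.89.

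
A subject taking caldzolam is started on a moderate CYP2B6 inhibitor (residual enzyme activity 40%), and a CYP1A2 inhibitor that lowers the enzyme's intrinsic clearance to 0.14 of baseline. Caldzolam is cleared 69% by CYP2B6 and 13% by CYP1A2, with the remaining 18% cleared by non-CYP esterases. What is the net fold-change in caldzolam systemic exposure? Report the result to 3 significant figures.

2.11

The CYP2B6 pathway (69% of clearance) is reduced to 0.4× activity: 0.69 × 0.4 = 0.276.
The CYP1A2 pathway (13% of clearance) is reduced to 0.14× activity: 0.13 × 0.14 = 0.0182.
The remaining 18% of clearance is unaffected.
CL_new/CL_old = 0.276 + 0.0182 + 0.18 = 0.4742.
Net systemic exposure ratio = 1 / 0.4742 = 2.11.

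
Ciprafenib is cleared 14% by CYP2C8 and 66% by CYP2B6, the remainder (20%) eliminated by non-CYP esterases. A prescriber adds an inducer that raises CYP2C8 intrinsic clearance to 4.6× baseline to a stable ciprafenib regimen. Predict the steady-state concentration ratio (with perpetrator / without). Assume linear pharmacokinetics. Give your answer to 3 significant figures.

The CYP2C8 pathway (14% of clearance) rises to 4.6× activity: 0.14 × 4.6 = 0.644.
CYP2B6 (66%) and the residual 20% are unaffected.
New clearance relative to baseline: 0.644 + 0.66 + 0.2 = 1.504.
Steady-state concentration ratio = CL_old/CL_new = 1 / 1.504 = 0.665.

0.665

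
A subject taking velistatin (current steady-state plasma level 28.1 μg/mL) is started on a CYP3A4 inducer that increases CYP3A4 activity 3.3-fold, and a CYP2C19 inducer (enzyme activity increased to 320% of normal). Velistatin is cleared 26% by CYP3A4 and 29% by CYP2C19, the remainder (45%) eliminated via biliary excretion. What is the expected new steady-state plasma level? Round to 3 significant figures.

12.6 μg/mL

The CYP3A4 pathway (26% of clearance) rises to 3.3× activity: 0.26 × 3.3 = 0.858.
The CYP2C19 pathway (29% of clearance) is boosted to 3.2× activity: 0.29 × 3.2 = 0.928.
The remaining 45% of clearance is unaffected.
Relative clearance = 0.858 + 0.928 + 0.45 = 2.236.
New steady-state plasma level = 28.1 / 2.236 = 12.6 μg/mL (concentration scales inversely with clearance).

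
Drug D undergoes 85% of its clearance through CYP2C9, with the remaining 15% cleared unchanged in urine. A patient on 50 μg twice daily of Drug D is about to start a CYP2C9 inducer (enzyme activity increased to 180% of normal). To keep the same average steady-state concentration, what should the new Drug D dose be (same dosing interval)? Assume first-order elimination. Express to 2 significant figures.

The CYP2C9 pathway (85% of clearance) rises to 1.8× activity: 0.85 × 1.8 = 1.53.
The remaining 15% of clearance is unaffected.
CL_new/CL_old = 1.53 + 0.15 = 1.68.
Exposure is unchanged when dose changes in proportion to clearance. New dose = 50 μg × 1.68 = 84 μg.

84 μg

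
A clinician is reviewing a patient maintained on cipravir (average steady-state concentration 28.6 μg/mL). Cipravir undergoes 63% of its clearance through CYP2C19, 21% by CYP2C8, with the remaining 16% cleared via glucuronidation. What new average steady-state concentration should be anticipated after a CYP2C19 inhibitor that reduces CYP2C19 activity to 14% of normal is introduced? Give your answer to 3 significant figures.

62.4 μg/mL

The CYP2C19 pathway (63% of clearance) is reduced to 0.14× activity: 0.63 × 0.14 = 0.0882.
CYP2C8 (21%) and the residual 16% are unaffected.
CL_new/CL_old = 0.0882 + 0.21 + 0.16 = 0.4582.
New average steady-state concentration = baseline ÷ relative clearance = 28.6 / 0.4582 = 62.4 μg/mL.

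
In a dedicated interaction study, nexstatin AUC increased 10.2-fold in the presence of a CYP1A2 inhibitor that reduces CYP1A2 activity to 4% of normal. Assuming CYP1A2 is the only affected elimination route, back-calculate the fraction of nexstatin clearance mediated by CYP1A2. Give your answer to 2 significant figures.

0.94

Call the CYP1A2 fraction fm. After the interaction, CL_new/CL_old = fm × 0.04 + (1 − fm).
AUC ratio = 1 / (new CL fraction), so new CL fraction = 1 / 10.2 = 0.09804.
fm × 0.04 + 1 − fm = 0.09804  ⇒  fm × (0.04 − 1) = −0.902  ⇒  fm = 0.94.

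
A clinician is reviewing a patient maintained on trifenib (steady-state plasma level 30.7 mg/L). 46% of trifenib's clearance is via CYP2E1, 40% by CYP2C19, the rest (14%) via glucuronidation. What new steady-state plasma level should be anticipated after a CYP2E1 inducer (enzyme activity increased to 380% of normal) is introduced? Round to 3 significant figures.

CYP2E1: 0.46 × 3.8 = 1.748
CYP2C19: 0.4 (unchanged)
Other: 0.14 (unchanged)
New clearance relative to baseline: 1.748 + 0.4 + 0.14 = 2.288.
Steady-state plasma level ∝ 1/CL, so new value = 30.7 / 2.288 = 13.4 mg/L.

13.4 mg/L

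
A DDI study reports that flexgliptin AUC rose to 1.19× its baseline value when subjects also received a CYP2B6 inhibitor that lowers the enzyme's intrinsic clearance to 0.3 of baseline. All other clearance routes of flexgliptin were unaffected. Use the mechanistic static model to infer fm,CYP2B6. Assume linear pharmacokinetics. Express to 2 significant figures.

CL'/CL = 1 / 1.19 = 0.8403
0.3·fm + (1 − fm) = 0.8403
fm = (0.8403 − 1) / (0.3 − 1) = 0.23

0.23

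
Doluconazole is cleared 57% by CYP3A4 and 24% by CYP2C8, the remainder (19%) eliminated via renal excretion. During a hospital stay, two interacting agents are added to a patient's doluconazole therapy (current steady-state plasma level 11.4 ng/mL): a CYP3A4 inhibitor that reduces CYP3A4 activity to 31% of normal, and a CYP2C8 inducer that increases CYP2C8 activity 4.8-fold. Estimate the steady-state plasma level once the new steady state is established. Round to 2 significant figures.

CYP3A4: 0.57 × 0.31 = 0.1767
CYP2C8: 0.24 × 4.8 = 1.152
Other: 0.19 (unchanged)
Relative clearance = 0.1767 + 1.152 + 0.19 = 1.5187.
Dividing the baseline by the relative clearance: 11.4 / 1.5187 = 7.5 ng/mL.

7.5 ng/mL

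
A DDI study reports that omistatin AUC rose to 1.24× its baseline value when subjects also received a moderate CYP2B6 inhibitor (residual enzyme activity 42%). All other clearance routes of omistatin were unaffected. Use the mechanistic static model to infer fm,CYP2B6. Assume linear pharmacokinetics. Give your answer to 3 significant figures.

0.334

CL'/CL = 1 / 1.24 = 0.8065
0.42·fm + (1 − fm) = 0.8065
fm = (0.8065 − 1) / (0.42 − 1) = 0.334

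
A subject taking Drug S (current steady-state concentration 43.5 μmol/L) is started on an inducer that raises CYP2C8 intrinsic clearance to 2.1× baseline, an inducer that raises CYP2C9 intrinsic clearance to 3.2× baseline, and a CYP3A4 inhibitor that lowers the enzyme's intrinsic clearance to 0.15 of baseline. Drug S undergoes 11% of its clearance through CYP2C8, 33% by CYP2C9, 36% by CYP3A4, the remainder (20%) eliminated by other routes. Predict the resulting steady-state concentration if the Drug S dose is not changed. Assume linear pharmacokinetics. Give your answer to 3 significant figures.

CYP2C8: 0.11 × 2.1 = 0.231
CYP2C9: 0.33 × 3.2 = 1.056
CYP3A4: 0.36 × 0.15 = 0.054
Other: 0.2 (unchanged)
New clearance relative to baseline: 0.231 + 1.056 + 0.054 + 0.2 = 1.541.
New steady-state concentration = 43.5 / 1.541 = 28.2 μmol/L (concentration scales inversely with clearance).

28.2 μmol/L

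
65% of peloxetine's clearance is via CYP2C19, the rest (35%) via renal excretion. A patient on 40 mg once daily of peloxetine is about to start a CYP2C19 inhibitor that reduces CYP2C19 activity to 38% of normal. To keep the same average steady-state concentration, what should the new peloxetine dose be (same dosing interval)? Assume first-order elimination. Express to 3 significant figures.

23.9 mg

CYP2C19: 0.65 × 0.38 = 0.247
Other: 0.35 (unchanged)
Relative clearance = 0.247 + 0.35 = 0.597.
To maintain the same steady-state level, dose must scale with clearance: new dose = 40 × 0.597 = 23.9 mg.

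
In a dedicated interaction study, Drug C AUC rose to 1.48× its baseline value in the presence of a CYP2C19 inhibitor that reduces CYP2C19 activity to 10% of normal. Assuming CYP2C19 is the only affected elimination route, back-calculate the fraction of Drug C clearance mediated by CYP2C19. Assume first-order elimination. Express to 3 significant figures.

0.360

CL'/CL = 1 / 1.48 = 0.6757
0.1·fm + (1 − fm) = 0.6757
fm = (0.6757 − 1) / (0.1 − 1) = 0.360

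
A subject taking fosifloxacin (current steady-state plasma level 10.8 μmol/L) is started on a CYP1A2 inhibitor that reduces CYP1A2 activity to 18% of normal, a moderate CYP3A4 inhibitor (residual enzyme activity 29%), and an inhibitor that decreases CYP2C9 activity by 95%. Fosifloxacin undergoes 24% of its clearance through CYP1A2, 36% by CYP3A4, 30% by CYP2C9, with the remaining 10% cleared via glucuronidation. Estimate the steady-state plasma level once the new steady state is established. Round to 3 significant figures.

CYP1A2: 0.24 × 0.18 = 0.0432
CYP3A4: 0.36 × 0.29 = 0.1044
CYP2C9: 0.3 × 0.05 = 0.015
Other: 0.1 (unchanged)
New clearance relative to baseline: 0.0432 + 0.1044 + 0.015 + 0.1 = 0.2626.
Steady-state plasma level ∝ 1/CL: new value = 10.8 / 0.2626 = 41.1 μmol/L.

41.1 μmol/L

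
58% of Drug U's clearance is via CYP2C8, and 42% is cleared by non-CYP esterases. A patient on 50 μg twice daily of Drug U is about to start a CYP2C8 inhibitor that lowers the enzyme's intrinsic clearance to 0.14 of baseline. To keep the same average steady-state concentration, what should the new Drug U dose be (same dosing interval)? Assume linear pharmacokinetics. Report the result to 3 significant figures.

CYP2C8: 0.58 × 0.14 = 0.0812
Other: 0.42 (unchanged)
CL_new/CL_old = 0.0812 + 0.42 = 0.5012.
Exposure is unchanged when dose changes in proportion to clearance. New dose = 50 μg × 0.5012 = 25.1 μg.

25.1 μg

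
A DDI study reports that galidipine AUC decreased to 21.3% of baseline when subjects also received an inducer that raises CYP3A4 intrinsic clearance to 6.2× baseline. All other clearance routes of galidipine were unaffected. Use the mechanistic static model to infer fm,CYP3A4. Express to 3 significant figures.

0.711

CL'/CL = 1 / 0.213 = 4.695
6.2·fm + (1 − fm) = 4.695
fm = (4.695 − 1) / (6.2 − 1) = 0.711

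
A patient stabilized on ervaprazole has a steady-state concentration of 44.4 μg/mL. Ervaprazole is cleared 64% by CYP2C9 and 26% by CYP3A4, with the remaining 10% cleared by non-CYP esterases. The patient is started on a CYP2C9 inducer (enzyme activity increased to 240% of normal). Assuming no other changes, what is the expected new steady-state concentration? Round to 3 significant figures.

23.4 μg/mL

The CYP2C9 pathway (64% of clearance) rises to 2.4× activity: 0.64 × 2.4 = 1.536.
CYP3A4 (26%) and the residual 10% are unaffected.
New clearance relative to baseline: 1.536 + 0.26 + 0.1 = 1.896.
With dosing unchanged, steady-state concentration scales as 1/CL: 44.4 / 1.896 = 23.4 μg/mL.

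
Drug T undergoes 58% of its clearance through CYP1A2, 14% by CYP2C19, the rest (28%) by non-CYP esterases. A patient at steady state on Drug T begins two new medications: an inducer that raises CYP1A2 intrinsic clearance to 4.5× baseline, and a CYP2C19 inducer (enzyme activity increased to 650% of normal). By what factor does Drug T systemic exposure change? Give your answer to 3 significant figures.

0.263

CYP1A2: 0.58 × 4.5 = 2.61
CYP2C19: 0.14 × 6.5 = 0.91
Other: 0.28 (unchanged)
New clearance relative to baseline: 2.61 + 0.91 + 0.28 = 3.8.
Net systemic exposure ratio = 1 / 3.8 = 0.263.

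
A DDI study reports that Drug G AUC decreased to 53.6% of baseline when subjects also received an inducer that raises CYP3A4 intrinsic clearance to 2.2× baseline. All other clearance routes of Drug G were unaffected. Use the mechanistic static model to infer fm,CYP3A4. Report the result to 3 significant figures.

0.721

CL'/CL = 1 / 0.536 = 1.866
2.2·fm + (1 − fm) = 1.866
fm = (1.866 − 1) / (2.2 − 1) = 0.721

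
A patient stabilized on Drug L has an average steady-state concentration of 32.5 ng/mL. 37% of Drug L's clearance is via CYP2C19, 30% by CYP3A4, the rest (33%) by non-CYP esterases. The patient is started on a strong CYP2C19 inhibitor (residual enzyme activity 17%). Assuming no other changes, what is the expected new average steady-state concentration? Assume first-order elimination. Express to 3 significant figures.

The CYP2C19 pathway (37% of clearance) falls to 0.17× activity: 0.37 × 0.17 = 0.0629.
CYP3A4 (30%) and the residual 33% are unaffected.
Relative clearance = 0.0629 + 0.3 + 0.33 = 0.6929.
With dosing unchanged, average steady-state concentration scales as 1/CL: 32.5 / 0.6929 = 46.9 ng/mL.

46.9 ng/mL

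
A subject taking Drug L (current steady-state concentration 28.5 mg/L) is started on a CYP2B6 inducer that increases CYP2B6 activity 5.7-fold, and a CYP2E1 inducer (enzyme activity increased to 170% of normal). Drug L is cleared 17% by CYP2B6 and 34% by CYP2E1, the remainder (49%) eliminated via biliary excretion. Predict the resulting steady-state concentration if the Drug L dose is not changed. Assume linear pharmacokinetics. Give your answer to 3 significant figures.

14.0 mg/L

The CYP2B6 pathway (17% of clearance) is boosted to 5.7× activity: 0.17 × 5.7 = 0.969.
The CYP2E1 pathway (34% of clearance) is boosted to 1.7× activity: 0.34 × 1.7 = 0.578.
Non-CYP routes (49%) are unchanged.
Relative clearance = 0.969 + 0.578 + 0.49 = 2.037.
Dividing the baseline by the relative clearance: 28.5 / 2.037 = 14.0 mg/L.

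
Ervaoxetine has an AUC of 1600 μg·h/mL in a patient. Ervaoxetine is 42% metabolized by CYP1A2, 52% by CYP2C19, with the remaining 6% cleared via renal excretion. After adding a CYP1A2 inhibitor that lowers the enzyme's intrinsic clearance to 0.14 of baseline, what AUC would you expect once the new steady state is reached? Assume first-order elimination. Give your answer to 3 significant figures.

2.50 × 10³ μg·h/mL

CYP1A2: 0.42 × 0.14 = 0.0588
CYP2C19: 0.52 (unchanged)
Other: 0.06 (unchanged)
CL_new/CL_old = 0.0588 + 0.52 + 0.06 = 0.6388.
AUC ∝ 1/CL, so new value = 1600 / 0.6388 = 2.50 × 10³ μg·h/mL.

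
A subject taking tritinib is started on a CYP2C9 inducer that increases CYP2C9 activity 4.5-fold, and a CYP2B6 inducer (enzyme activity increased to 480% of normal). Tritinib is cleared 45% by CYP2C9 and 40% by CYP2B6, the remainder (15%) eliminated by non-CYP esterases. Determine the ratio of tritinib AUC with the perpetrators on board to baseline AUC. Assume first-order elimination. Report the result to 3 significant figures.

CYP2C9: 0.45 × 4.5 = 2.025
CYP2B6: 0.4 × 4.8 = 1.92
Other: 0.15 (unchanged)
CL_new/CL_old = 2.025 + 1.92 + 0.15 = 4.095.
Because AUC varies inversely with clearance, the combined effect is 1 / 4.095 = 0.244.

0.244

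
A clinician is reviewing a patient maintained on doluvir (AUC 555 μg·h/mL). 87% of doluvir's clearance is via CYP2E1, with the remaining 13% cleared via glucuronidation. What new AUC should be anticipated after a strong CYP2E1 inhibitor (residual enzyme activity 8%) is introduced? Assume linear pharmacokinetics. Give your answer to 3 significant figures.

CYP2E1: 0.87 × 0.08 = 0.0696
Other: 0.13 (unchanged)
New clearance relative to baseline: 0.0696 + 0.13 = 0.1996.
New AUC = baseline ÷ relative clearance = 555 / 0.1996 = 2.78 × 10³ μg·h/mL.

2.78 × 10³ μg·h/mL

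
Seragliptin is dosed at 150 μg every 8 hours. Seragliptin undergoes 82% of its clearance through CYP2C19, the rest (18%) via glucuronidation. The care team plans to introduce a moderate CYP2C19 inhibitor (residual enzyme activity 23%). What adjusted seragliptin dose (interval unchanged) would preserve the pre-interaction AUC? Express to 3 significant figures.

The CYP2C19 pathway (82% of clearance) falls to 0.23× activity: 0.82 × 0.23 = 0.1886.
The remaining 18% of clearance is unaffected.
New clearance relative to baseline: 0.1886 + 0.18 = 0.3686.
To maintain the same steady-state level, dose must scale with clearance: new dose = 150 × 0.3686 = 55.3 μg.

55.3 μg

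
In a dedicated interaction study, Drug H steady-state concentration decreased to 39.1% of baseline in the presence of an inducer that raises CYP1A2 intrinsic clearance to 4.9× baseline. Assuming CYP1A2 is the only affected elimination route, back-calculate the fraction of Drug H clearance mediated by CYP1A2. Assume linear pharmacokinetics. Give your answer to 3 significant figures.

Call the CYP1A2 fraction fm. After the interaction, CL_new/CL_old = fm × 4.9 + (1 − fm).
Steady-state concentration ratio = 1 / (new CL fraction), so new CL fraction = 1 / 0.391 = 2.558.
fm × 4.9 + 1 − fm = 2.558  ⇒  fm × (4.9 − 1) = 1.558  ⇒  fm = 0.399.

0.399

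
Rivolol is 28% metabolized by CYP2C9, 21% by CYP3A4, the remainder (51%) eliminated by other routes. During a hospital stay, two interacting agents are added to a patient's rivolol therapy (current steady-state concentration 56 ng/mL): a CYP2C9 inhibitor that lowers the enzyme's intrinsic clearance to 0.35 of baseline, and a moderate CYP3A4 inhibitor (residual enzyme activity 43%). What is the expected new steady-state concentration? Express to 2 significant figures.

80 ng/mL

CYP2C9: 0.28 × 0.35 = 0.098
CYP3A4: 0.21 × 0.43 = 0.0903
Other: 0.51 (unchanged)
CL_new/CL_old = 0.098 + 0.0903 + 0.51 = 0.6983.
New steady-state concentration = 56 / 0.6983 = 80 ng/mL (concentration scales inversely with clearance).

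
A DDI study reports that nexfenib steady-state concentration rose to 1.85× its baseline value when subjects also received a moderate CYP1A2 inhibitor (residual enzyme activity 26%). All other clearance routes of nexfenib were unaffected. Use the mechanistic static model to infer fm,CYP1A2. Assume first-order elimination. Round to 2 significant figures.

0.62

CL'/CL = 1 / 1.85 = 0.5405
0.26·fm + (1 − fm) = 0.5405
fm = (0.5405 − 1) / (0.26 − 1) = 0.62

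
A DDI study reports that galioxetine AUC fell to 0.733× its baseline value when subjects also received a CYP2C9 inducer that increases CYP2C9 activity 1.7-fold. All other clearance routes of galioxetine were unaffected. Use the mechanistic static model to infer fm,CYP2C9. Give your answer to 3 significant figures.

0.520

Let x = fm,CYP2C9. Because AUC ∝ 1/CL, relative clearance rose to 1/0.733 = 1.364.
Only the CYP2C9 route changed, so 1.364 = x·1.7 + (1 − x), giving x = 0.520.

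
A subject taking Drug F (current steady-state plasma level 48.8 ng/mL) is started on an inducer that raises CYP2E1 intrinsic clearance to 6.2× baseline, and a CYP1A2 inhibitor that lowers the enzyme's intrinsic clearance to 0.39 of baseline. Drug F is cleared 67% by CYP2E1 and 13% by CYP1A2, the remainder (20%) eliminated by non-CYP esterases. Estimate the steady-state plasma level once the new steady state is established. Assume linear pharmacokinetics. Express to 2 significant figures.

CYP2E1: 0.67 × 6.2 = 4.154
CYP1A2: 0.13 × 0.39 = 0.0507
Other: 0.2 (unchanged)
Relative clearance = 4.154 + 0.0507 + 0.2 = 4.4047.
New steady-state plasma level = 48.8 / 4.4047 = 11 ng/mL (concentration scales inversely with clearance).

11 ng/mL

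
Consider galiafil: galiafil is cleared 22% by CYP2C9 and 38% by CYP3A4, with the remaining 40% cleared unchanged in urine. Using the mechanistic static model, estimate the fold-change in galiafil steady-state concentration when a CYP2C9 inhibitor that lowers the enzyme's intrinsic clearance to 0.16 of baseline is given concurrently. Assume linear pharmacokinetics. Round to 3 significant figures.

1.23

The CYP2C9 pathway (22% of clearance) falls to 0.16× activity: 0.22 × 0.16 = 0.0352.
CYP3A4 (38%) and the residual 40% are unaffected.
New clearance relative to baseline: 0.0352 + 0.38 + 0.4 = 0.8152.
Steady-state concentration is inversely proportional to clearance, so the fold-change is 1 / 0.8152 = 1.23.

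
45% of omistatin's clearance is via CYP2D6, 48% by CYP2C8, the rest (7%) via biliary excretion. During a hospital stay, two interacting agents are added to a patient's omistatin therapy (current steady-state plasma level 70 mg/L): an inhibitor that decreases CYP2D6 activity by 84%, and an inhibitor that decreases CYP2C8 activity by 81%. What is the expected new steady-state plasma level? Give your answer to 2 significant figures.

3.0 × 10² mg/L

The CYP2D6 pathway (45% of clearance) drops to 0.16× activity: 0.45 × 0.16 = 0.072.
The CYP2C8 pathway (48% of clearance) falls to 0.19× activity: 0.48 × 0.19 = 0.0912.
The remaining 7% of clearance is unaffected.
Relative clearance = 0.072 + 0.0912 + 0.07 = 0.2332.
New steady-state plasma level = 70 / 0.2332 = 3.0 × 10² mg/L (concentration scales inversely with clearance).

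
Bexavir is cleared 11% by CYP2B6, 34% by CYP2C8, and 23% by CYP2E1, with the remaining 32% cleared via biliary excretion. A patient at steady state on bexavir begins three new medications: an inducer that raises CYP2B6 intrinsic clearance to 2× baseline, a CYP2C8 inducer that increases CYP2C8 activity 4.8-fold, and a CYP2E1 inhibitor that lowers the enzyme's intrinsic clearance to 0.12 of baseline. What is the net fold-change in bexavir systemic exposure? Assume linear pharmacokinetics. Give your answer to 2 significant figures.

The CYP2B6 pathway (11% of clearance) rises to 2× activity: 0.11 × 2 = 0.22.
The CYP2C8 pathway (34% of clearance) increases to 4.8× activity: 0.34 × 4.8 = 1.632.
The CYP2E1 pathway (23% of clearance) drops to 0.12× activity: 0.23 × 0.12 = 0.0276.
The remaining 32% of clearance is unaffected.
Relative clearance = 0.22 + 1.632 + 0.0276 + 0.32 = 2.1996.
Net systemic exposure ratio = 1 / 2.1996 = 0.45.

0.45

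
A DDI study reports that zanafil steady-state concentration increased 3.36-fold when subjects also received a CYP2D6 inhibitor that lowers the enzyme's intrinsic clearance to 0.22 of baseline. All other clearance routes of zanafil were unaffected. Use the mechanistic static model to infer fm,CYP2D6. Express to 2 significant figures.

CL'/CL = 1 / 3.36 = 0.2976
0.22·fm + (1 − fm) = 0.2976
fm = (0.2976 − 1) / (0.22 − 1) = 0.90

0.90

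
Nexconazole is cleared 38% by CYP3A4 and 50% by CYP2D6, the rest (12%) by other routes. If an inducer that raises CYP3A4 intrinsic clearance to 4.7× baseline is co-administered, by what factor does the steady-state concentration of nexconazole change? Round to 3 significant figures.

0.416

The CYP3A4 pathway (38% of clearance) is boosted to 4.7× activity: 0.38 × 4.7 = 1.786.
CYP2D6 (50%) and the residual 12% are unaffected.
New clearance relative to baseline: 1.786 + 0.5 + 0.12 = 2.406.
Steady-state concentration is inversely proportional to clearance, so the fold-change is 1 / 2.406 = 0.416.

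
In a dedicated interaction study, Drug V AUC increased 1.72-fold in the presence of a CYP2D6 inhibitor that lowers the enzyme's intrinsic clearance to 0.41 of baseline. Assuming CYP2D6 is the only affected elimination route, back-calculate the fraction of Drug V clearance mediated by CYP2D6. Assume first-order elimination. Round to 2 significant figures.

CL'/CL = 1 / 1.72 = 0.5814
0.41·fm + (1 − fm) = 0.5814
fm = (0.5814 − 1) / (0.41 − 1) = 0.71

0.71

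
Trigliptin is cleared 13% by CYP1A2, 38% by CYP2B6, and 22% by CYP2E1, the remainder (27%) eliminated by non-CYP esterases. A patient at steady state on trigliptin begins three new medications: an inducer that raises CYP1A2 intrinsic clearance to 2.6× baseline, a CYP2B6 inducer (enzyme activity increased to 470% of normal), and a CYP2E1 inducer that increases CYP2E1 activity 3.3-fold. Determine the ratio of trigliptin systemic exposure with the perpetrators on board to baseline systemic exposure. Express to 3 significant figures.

0.321

CYP1A2: 0.13 × 2.6 = 0.338
CYP2B6: 0.38 × 4.7 = 1.786
CYP2E1: 0.22 × 3.3 = 0.726
Other: 0.27 (unchanged)
Relative clearance = 0.338 + 1.786 + 0.726 + 0.27 = 3.12.
Net systemic exposure ratio = 1 / 3.12 = 0.321.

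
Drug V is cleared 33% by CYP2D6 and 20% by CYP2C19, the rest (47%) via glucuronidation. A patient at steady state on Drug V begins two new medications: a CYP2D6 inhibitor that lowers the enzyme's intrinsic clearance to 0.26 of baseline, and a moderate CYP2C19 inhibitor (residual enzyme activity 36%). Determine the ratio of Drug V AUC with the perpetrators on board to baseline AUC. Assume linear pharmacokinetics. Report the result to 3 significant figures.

The CYP2D6 pathway (33% of clearance) is reduced to 0.26× activity: 0.33 × 0.26 = 0.0858.
The CYP2C19 pathway (20% of clearance) falls to 0.36× activity: 0.2 × 0.36 = 0.072.
Non-CYP routes (47%) are unchanged.
New clearance relative to baseline: 0.0858 + 0.072 + 0.47 = 0.6278.
AUC ∝ 1/CL: fold-change = 1 / 0.6278 = 1.59.

1.59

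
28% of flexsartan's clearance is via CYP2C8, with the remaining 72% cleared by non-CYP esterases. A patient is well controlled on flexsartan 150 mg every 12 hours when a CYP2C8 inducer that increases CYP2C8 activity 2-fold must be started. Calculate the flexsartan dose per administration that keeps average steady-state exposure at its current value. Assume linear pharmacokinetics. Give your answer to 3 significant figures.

192 mg

CYP2C8: 0.28 × 2 = 0.56
Other: 0.72 (unchanged)
CL_new/CL_old = 0.56 + 0.72 = 1.28.
To maintain the same steady-state level, dose must scale with clearance: new dose = 150 × 1.28 = 192 mg.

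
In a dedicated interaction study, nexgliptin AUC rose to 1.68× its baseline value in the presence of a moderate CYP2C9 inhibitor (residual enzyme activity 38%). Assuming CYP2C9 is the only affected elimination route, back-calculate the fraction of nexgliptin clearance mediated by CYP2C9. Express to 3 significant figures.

0.653

CL'/CL = 1 / 1.68 = 0.5952
0.38·fm + (1 − fm) = 0.5952
fm = (0.5952 − 1) / (0.38 − 1) = 0.653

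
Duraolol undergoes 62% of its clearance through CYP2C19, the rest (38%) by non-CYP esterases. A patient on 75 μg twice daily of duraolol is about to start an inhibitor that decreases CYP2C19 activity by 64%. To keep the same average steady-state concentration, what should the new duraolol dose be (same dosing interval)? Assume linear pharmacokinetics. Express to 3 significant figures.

45.2 μg

The CYP2C19 pathway (62% of clearance) is reduced to 0.36× activity: 0.62 × 0.36 = 0.2232.
The remaining 38% of clearance is unaffected.
Relative clearance = 0.2232 + 0.38 = 0.6032.
Css,avg = (dose rate)/CL, so holding Css fixed requires dose ∝ CL: 75 × 0.6032 = 45.2 μg.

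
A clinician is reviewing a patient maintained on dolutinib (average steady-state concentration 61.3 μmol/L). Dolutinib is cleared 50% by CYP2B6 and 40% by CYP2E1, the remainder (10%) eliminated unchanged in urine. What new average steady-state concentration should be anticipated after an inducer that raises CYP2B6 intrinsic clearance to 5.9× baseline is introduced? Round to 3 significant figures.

CYP2B6: 0.5 × 5.9 = 2.95
CYP2E1: 0.4 (unchanged)
Other: 0.1 (unchanged)
Relative clearance = 2.95 + 0.4 + 0.1 = 3.45.
With dosing unchanged, average steady-state concentration scales as 1/CL: 61.3 / 3.45 = 17.8 μmol/L.

17.8 μmol/L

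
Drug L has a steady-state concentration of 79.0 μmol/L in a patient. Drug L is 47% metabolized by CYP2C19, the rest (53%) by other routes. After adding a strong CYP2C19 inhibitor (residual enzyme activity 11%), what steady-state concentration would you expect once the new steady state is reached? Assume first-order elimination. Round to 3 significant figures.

136 μmol/L

CYP2C19: 0.47 × 0.11 = 0.0517
Other: 0.53 (unchanged)
CL_new/CL_old = 0.0517 + 0.53 = 0.5817.
Steady-state concentration ∝ 1/CL, so new value = 79.0 / 0.5817 = 136 μmol/L.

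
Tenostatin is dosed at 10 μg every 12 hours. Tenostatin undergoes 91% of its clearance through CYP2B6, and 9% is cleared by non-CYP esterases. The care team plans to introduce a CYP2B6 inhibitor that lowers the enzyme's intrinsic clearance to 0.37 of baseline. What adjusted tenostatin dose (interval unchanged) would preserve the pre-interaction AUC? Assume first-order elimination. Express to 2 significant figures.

The CYP2B6 pathway (91% of clearance) is reduced to 0.37× activity: 0.91 × 0.37 = 0.3367.
The remaining 9% of clearance is unaffected.
CL_new/CL_old = 0.3367 + 0.09 = 0.4267.
To maintain the same steady-state level, dose must scale with clearance: new dose = 10 × 0.4267 = 4.3 μg.

4.3 μg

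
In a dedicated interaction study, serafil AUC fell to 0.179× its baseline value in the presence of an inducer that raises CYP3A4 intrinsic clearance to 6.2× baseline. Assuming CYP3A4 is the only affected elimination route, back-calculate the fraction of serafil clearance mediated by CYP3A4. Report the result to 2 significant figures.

Call the CYP3A4 fraction fm. After the interaction, CL_new/CL_old = fm × 6.2 + (1 − fm).
AUC ratio = 1 / (new CL fraction), so new CL fraction = 1 / 0.179 = 5.587.
fm × 6.2 + 1 − fm = 5.587  ⇒  fm × (6.2 − 1) = 4.587  ⇒  fm = 0.88.

0.88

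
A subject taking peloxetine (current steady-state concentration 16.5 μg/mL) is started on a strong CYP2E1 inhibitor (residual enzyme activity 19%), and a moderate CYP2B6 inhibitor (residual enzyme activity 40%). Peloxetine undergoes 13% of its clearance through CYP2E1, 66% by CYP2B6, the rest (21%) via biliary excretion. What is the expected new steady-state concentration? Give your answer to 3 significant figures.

The CYP2E1 pathway (13% of clearance) is reduced to 0.19× activity: 0.13 × 0.19 = 0.0247.
The CYP2B6 pathway (66% of clearance) falls to 0.4× activity: 0.66 × 0.4 = 0.264.
Non-CYP routes (21%) are unchanged.
New clearance relative to baseline: 0.0247 + 0.264 + 0.21 = 0.4987.
Steady-state concentration ∝ 1/CL: new value = 16.5 / 0.4987 = 33.1 μg/mL.

33.1 μg/mL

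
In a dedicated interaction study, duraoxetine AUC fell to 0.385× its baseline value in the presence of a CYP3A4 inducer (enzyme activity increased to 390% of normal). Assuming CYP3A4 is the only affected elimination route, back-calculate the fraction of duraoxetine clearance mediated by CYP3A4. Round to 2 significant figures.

Write x for the fraction cleared via CYP3A4. The observed AUC change means clearance rose to 1/0.385 = 2.597 of baseline.
Setting x·3.9 + (1 − x) = 2.597 and solving: x = (2.597 − 1)/(3.9 − 1) = 0.55.

0.55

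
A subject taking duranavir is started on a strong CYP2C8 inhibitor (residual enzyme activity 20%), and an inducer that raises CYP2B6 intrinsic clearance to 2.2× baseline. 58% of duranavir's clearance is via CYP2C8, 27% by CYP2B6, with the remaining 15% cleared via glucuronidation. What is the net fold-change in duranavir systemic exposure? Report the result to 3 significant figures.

1.16

CYP2C8: 0.58 × 0.2 = 0.116
CYP2B6: 0.27 × 2.2 = 0.594
Other: 0.15 (unchanged)
Relative clearance = 0.116 + 0.594 + 0.15 = 0.86.
Net systemic exposure ratio = 1 / 0.86 = 1.16.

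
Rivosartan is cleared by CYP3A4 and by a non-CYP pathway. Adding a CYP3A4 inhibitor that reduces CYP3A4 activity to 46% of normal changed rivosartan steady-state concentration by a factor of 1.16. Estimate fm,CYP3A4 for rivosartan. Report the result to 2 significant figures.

0.26

Call the CYP3A4 fraction fm. After the interaction, CL_new/CL_old = fm × 0.46 + (1 − fm).
Steady-state concentration ratio = 1 / (new CL fraction), so new CL fraction = 1 / 1.16 = 0.8621.
fm × 0.46 + 1 − fm = 0.8621  ⇒  fm × (0.46 − 1) = −0.1379  ⇒  fm = 0.26.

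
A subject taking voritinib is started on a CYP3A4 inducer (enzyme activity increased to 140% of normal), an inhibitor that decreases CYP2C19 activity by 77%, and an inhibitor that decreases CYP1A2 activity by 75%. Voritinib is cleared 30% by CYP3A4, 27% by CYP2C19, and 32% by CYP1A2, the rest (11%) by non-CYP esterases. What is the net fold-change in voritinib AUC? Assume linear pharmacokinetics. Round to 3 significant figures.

The CYP3A4 pathway (30% of clearance) is boosted to 1.4× activity: 0.3 × 1.4 = 0.42.
The CYP2C19 pathway (27% of clearance) falls to 0.23× activity: 0.27 × 0.23 = 0.0621.
The CYP1A2 pathway (32% of clearance) is reduced to 0.25× activity: 0.32 × 0.25 = 0.08.
The remaining 11% of clearance is unaffected.
Relative clearance = 0.42 + 0.0621 + 0.08 + 0.11 = 0.6721.
Net AUC ratio = 1 / 0.6721 = 1.49.

1.49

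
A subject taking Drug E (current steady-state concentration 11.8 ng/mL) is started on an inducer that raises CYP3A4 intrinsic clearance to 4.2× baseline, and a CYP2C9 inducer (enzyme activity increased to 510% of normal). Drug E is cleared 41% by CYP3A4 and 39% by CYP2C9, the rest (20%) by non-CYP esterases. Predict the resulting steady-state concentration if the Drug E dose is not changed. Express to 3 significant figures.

The CYP3A4 pathway (41% of clearance) is boosted to 4.2× activity: 0.41 × 4.2 = 1.722.
The CYP2C9 pathway (39% of clearance) increases to 5.1× activity: 0.39 × 5.1 = 1.989.
Non-CYP routes (20%) are unchanged.
New clearance relative to baseline: 1.722 + 1.989 + 0.2 = 3.911.
Steady-state concentration ∝ 1/CL: new value = 11.8 / 3.911 = 3.02 ng/mL.

3.02 ng/mL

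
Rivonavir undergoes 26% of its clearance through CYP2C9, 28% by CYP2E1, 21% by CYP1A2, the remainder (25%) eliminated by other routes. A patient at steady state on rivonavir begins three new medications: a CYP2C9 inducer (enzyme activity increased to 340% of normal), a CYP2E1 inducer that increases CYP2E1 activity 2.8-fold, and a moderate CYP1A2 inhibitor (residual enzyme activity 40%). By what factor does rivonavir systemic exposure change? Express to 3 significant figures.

CYP2C9: 0.26 × 3.4 = 0.884
CYP2E1: 0.28 × 2.8 = 0.784
CYP1A2: 0.21 × 0.4 = 0.084
Other: 0.25 (unchanged)
New clearance relative to baseline: 0.884 + 0.784 + 0.084 + 0.25 = 2.002.
Because systemic exposure varies inversely with clearance, the combined effect is 1 / 2.002 = 0.500.

0.500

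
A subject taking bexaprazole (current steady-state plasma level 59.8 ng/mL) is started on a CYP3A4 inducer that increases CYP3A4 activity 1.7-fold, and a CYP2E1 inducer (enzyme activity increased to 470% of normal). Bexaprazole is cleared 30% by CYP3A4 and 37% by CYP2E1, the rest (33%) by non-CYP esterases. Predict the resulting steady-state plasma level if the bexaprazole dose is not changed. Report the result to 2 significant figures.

23 ng/mL

The CYP3A4 pathway (30% of clearance) increases to 1.7× activity: 0.3 × 1.7 = 0.51.
The CYP2E1 pathway (37% of clearance) rises to 4.7× activity: 0.37 × 4.7 = 1.739.
Non-CYP routes (33%) are unchanged.
CL_new/CL_old = 0.51 + 1.739 + 0.33 = 2.579.
Dividing the baseline by the relative clearance: 59.8 / 2.579 = 23 ng/mL.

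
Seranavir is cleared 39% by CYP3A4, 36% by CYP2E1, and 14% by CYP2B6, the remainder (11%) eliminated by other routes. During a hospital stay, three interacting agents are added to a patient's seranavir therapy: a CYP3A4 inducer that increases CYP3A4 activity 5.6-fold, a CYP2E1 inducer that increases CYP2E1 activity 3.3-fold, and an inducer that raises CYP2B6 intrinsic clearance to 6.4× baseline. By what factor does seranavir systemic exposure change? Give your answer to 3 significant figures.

The CYP3A4 pathway (39% of clearance) increases to 5.6× activity: 0.39 × 5.6 = 2.184.
The CYP2E1 pathway (36% of clearance) rises to 3.3× activity: 0.36 × 3.3 = 1.188.
The CYP2B6 pathway (14% of clearance) rises to 6.4× activity: 0.14 × 6.4 = 0.896.
The remaining 11% of clearance is unaffected.
New clearance relative to baseline: 2.184 + 1.188 + 0.896 + 0.11 = 4.378.
Because systemic exposure varies inversely with clearance, the combined effect is 1 / 4.378 = 0.228.

0.228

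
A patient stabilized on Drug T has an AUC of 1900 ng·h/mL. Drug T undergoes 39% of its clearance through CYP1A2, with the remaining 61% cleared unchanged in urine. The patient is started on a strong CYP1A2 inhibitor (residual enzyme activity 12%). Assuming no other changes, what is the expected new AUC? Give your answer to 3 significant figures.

2.89 × 10³ ng·h/mL

The CYP1A2 pathway (39% of clearance) is reduced to 0.12× activity: 0.39 × 0.12 = 0.0468.
Non-CYP routes (61%) are unchanged.
Relative clearance = 0.0468 + 0.61 = 0.6568.
AUC ∝ 1/CL, so new value = 1900 / 0.6568 = 2.89 × 10³ ng·h/mL.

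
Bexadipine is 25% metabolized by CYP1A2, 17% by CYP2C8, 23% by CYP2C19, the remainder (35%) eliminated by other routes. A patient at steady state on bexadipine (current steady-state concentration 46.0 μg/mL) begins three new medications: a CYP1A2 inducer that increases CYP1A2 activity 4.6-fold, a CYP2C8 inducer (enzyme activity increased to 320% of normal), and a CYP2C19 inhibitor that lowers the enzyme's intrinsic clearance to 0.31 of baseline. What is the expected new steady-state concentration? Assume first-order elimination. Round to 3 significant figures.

The CYP1A2 pathway (25% of clearance) is boosted to 4.6× activity: 0.25 × 4.6 = 1.15.
The CYP2C8 pathway (17% of clearance) rises to 3.2× activity: 0.17 × 3.2 = 0.544.
The CYP2C19 pathway (23% of clearance) falls to 0.31× activity: 0.23 × 0.31 = 0.0713.
The remaining 35% of clearance is unaffected.
Relative clearance = 1.15 + 0.544 + 0.0713 + 0.35 = 2.1153.
Steady-state concentration ∝ 1/CL: new value = 46.0 / 2.1153 = 21.7 μg/mL.

21.7 μg/mL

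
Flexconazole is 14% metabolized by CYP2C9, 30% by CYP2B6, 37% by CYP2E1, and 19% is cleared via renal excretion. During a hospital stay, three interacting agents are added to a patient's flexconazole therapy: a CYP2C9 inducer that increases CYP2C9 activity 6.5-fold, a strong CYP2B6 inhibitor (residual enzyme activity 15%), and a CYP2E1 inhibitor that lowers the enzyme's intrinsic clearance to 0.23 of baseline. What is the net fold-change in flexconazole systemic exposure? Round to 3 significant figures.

The CYP2C9 pathway (14% of clearance) increases to 6.5× activity: 0.14 × 6.5 = 0.91.
The CYP2B6 pathway (30% of clearance) is reduced to 0.15× activity: 0.3 × 0.15 = 0.045.
The CYP2E1 pathway (37% of clearance) falls to 0.23× activity: 0.37 × 0.23 = 0.0851.
Non-CYP routes (19%) are unchanged.
Relative clearance = 0.91 + 0.045 + 0.0851 + 0.19 = 1.2301.
Systemic exposure ∝ 1/CL: fold-change = 1 / 1.2301 = 0.813.

0.813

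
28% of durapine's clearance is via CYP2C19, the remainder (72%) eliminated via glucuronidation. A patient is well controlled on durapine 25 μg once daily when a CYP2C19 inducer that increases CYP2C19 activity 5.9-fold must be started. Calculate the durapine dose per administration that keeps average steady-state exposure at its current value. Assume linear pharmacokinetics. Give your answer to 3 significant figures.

59.3 μg

The CYP2C19 pathway (28% of clearance) is boosted to 5.9× activity: 0.28 × 5.9 = 1.652.
The remaining 72% of clearance is unaffected.
New clearance relative to baseline: 1.652 + 0.72 = 2.372.
Exposure is unchanged when dose changes in proportion to clearance. New dose = 25 μg × 2.372 = 59.3 μg.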